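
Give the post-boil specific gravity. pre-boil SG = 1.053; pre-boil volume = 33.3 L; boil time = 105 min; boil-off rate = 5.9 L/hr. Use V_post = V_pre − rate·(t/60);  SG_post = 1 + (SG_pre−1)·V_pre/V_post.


V_post = 33.3 − 5.9·(105/60) = 22.9750
SG_post = 1 + (1.053 − 1)·33.3/22.9750

1.0768


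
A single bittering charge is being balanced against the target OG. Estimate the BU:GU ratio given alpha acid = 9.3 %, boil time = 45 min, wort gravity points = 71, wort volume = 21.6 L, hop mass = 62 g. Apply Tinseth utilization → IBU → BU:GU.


U = 1.65·0.000125^(GP/1000)·(1−e^(−0.04t))/4.15;  IBU = (α/100)·m·U·1000/V;  BU:GU = IBU/GP
U = 1.65·0.000125^(71/1000)·(1−e^(−0.04·45))/4.15 = 0.1753
IBU = (9.3/100)·62·0.1753·1000/21.6 = 46.8024
BU:GU = 46.8024/71

0.6592


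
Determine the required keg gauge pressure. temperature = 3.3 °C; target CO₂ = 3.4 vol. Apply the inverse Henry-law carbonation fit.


psi = vols/(0.01821 + 0.09011·e^(−0.04·T)) − 14.695
psi = 3.4/(0.01821 + 0.09011·e^(−0.04·3.3)) − 14.695

20.2927 psi


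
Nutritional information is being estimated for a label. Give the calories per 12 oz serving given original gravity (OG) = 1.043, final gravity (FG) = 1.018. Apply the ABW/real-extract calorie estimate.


ABW = (OG−FG)·131.25·0.79/FG;  °P = 259 − 259/SG (for OG→OE and FG→AE);  RE = 0.1808·OE + 0.8192·AE;  Cal = (6.9·ABW + 4·(RE−0.1))·FG·3.55
ABW = (1.043 − 1.018)·131.25·0.79/1.018 = 2.5464
OE = 259 − 259/1.043 = 10.6779 °P
AE = 259 − 259/1.018 = 4.5796 °P
RE = 0.1808·10.6779 + 0.8192·4.5796 = 5.6821 °P
Cal = (6.9·2.5464 + 4·(5.6821−0.1))·1.018·3.55

144.1888 kcal


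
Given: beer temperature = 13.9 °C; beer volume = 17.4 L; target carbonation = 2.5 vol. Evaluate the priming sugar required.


residual = 14.695·(0.01821 + 0.09011·e^(−0.04·T));  sugar = (target − residual)·4.0·V
residual = 14.695·(0.01821 + 0.09011·e^(−0.04·13.9)) = 1.0270
sugar = (2.5 − 1.0270)·4.0·17.4

102.5206 g


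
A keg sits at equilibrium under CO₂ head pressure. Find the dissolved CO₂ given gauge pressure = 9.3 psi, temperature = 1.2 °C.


vols = (P + 14.695)·(0.01821 + 0.09011·e^(−0.04·T))
vols = (9.3 + 14.695)·(0.01821 + 0.09011·e^(−0.04·1.2))

2.4978 volumes


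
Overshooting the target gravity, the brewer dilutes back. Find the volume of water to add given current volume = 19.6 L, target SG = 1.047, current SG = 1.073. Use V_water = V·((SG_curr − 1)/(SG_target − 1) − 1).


V_water = 19.6·((1.073 − 1)/(1.047 − 1) − 1)

10.8426 L


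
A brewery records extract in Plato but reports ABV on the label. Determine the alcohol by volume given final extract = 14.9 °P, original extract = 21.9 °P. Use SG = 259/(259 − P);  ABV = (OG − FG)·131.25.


OG = 259/(259 − 21.9) = 1.0924
FG = 259/(259 − 14.9) = 1.0610
ABV = (1.0924 − 1.0610)·131.25

4.1115 % ABV


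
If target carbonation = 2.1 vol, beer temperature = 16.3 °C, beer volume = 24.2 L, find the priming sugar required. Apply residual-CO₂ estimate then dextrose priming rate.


residual = 14.695·(0.01821 + 0.09011·e^(−0.04·T));  sugar = (target − residual)·4.0·V
residual = 14.695·(0.01821 + 0.09011·e^(−0.04·16.3)) = 0.9575
sugar = (2.1 − 0.9575)·4.0·24.2

110.5949 g


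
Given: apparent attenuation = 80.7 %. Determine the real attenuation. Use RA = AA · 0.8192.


RA = 80.7 · 0.8192

66.1094 %


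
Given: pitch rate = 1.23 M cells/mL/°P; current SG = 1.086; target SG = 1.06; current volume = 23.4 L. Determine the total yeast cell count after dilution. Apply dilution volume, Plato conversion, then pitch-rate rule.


V_w = V·((SG_c−1)/(SG_t−1)−1);  °P = 259 − 259/SG_t;  cells = rate·(V+V_w)·°P
V_w = 23.4·((1.086−1)/(1.06−1)−1) = 10.1400
V_final = 23.4 + 10.1400 = 33.5400
°P = 259 − 259/1.06 = 14.6604
cells = 1.23·33.5400·14.6604

604.8021 billion cells


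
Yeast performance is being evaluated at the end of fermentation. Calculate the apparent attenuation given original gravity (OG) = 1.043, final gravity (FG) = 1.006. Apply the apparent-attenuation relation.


AA = (OG − FG)/(OG − 1) · 100
AA = (1.043 − 1.006)/(1.043 − 1) · 100

86.0465 %


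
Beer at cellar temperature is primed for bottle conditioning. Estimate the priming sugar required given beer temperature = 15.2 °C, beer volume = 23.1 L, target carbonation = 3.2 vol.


residual = 14.695·(0.01821 + 0.09011·e^(−0.04·T));  sugar = (target − residual)·4.0·V
residual = 14.695·(0.01821 + 0.09011·e^(−0.04·15.2)) = 0.9885
sugar = (3.2 − 0.9885)·4.0·23.1

204.3404 g


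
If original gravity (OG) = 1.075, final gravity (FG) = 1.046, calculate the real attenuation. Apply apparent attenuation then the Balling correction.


AA = (OG−FG)/(OG−1)·100;  RA = AA·0.8192
AA = (1.075 − 1.046)/(1.075 − 1)·100 = 38.6667
RA = 38.6667·0.8192

31.6757 %


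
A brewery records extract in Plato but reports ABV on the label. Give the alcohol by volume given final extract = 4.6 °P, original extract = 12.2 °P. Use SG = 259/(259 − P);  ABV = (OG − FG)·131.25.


OG = 259/(259 − 12.2) = 1.0494
FG = 259/(259 − 4.6) = 1.0181
ABV = (1.0494 − 1.0181)·131.25

4.1148 % ABV


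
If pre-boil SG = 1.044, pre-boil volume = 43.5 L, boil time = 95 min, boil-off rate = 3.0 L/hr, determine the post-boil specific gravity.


V_post = V_pre − rate·(t/60);  SG_post = 1 + (SG_pre−1)·V_pre/V_post
V_post = 43.5 − 3.0·(95/60) = 38.7500
SG_post = 1 + (1.044 − 1)·43.5/38.7500

1.0494


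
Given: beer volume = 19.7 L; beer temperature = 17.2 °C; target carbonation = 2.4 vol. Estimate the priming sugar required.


residual = 14.695·(0.01821 + 0.09011·e^(−0.04·T));  sugar = (target − residual)·4.0·V
residual = 14.695·(0.01821 + 0.09011·e^(−0.04·17.2)) = 0.9331
sugar = (2.4 − 0.9331)·4.0·19.7

115.5920 g


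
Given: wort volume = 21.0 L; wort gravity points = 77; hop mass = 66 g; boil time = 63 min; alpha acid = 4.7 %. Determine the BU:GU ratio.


U = 1.65·0.000125^(GP/1000)·(1−e^(−0.04t))/4.15;  IBU = (α/100)·m·U·1000/V;  BU:GU = IBU/GP
U = 1.65·0.000125^(77/1000)·(1−e^(−0.04·63))/4.15 = 0.1830
IBU = (4.7/100)·66·0.1830·1000/21.0 = 27.0328
BU:GU = 27.0328/77

0.3511


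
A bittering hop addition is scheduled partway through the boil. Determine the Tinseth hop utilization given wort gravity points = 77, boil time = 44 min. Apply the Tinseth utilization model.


U = 1.65·0.000125^(GP/1000) · (1 − e^(−0.04·t))/4.15
bigness = 1.65·0.000125^(77/1000) = 0.8259
boil_factor = (1 − e^(−0.04·44))/4.15 = 0.1995
U = 0.8259 · 0.1995

0.1648


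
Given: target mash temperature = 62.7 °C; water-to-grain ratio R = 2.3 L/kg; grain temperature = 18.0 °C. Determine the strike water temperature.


T_strike = (0.41/R)·(T_mash − T_grain) + T_mash
T_strike = (0.41/2.3)·(62.7 − 18.0) + 62.7

70.6683 °C


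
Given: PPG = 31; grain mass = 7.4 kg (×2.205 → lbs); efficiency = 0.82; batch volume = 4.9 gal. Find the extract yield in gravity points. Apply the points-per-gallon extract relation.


points = lbs × PPG × eff / vol
lbs = 7.4 × 2.205 = 16.3170
points = 16.3170 × 31 × 0.82 / 4.9

84.6486 points


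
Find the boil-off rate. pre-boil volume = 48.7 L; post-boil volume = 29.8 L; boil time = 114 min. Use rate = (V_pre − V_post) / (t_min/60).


rate = (48.7 − 29.8) / (114/60)

9.9474 L/hr


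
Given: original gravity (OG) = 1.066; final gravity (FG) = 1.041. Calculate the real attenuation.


AA = (OG−FG)/(OG−1)·100;  RA = AA·0.8192
AA = (1.066 − 1.041)/(1.066 − 1)·100 = 37.8788
RA = 37.8788·0.8192

31.0303 %


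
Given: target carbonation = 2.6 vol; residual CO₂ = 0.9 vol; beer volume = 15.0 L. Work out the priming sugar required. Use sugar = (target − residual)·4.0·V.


sugar = (2.6 − 0.9)·4.0·15.0

102.0000 g


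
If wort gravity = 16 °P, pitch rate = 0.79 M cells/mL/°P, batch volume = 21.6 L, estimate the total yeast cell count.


cells (billions) = rate · V_L · °P
cells = 0.79 · 21.6 · 16

273.0240 billion cells


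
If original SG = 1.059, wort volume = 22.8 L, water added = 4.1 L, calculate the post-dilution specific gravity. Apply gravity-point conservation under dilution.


SG_new = 1 + (SG_old − 1)·V_old/(V_old + V_water)
pts = (1.059 − 1)·1000·22.8/(22.8 + 4.1) = 50.0074
SG_new = 1 + 50.0074/1000

1.0500


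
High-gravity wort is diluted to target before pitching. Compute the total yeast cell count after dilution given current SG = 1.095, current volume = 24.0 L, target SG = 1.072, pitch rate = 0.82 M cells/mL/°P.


V_w = V·((SG_c−1)/(SG_t−1)−1);  °P = 259 − 259/SG_t;  cells = rate·(V+V_w)·°P
V_w = 24.0·((1.095−1)/(1.072−1)−1) = 7.6667
V_final = 24.0 + 7.6667 = 31.6667
°P = 259 − 259/1.072 = 17.3955
cells = 0.82·31.6667·17.3955

451.7037 billion cells


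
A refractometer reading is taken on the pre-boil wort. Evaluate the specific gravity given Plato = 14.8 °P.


SG = 259/(259 − P)
SG = 259/(259 − 14.8)

1.0606


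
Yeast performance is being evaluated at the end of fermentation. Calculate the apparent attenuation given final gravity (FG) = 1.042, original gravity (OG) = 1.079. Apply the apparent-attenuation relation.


AA = (OG − FG)/(OG − 1) · 100
AA = (1.079 − 1.042)/(1.079 − 1) · 100

46.8354 %


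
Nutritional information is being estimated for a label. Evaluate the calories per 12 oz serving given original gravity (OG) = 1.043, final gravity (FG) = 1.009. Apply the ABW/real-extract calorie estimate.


ABW = (OG−FG)·131.25·0.79/FG;  °P = 259 − 259/SG (for OG→OE and FG→AE);  RE = 0.1808·OE + 0.8192·AE;  Cal = (6.9·ABW + 4·(RE−0.1))·FG·3.55
ABW = (1.043 − 1.009)·131.25·0.79/1.009 = 3.4939
OE = 259 − 259/1.043 = 10.6779 °P
AE = 259 − 259/1.009 = 2.3102 °P
RE = 0.1808·10.6779 + 0.8192·2.3102 = 3.8231 °P
Cal = (6.9·3.4939 + 4·(3.8231−0.1))·1.009·3.55

139.6976 kcal


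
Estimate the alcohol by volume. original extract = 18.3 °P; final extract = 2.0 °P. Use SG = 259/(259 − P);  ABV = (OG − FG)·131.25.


OG = 259/(259 − 18.3) = 1.0760
FG = 259/(259 − 2.0) = 1.0078
ABV = (1.0760 − 1.0078)·131.25

8.9573 % ABV


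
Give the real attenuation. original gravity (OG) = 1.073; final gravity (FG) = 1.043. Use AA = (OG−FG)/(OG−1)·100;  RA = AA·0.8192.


AA = (1.073 − 1.043)/(1.073 − 1)·100 = 41.0959
RA = 41.0959·0.8192

33.6658 %


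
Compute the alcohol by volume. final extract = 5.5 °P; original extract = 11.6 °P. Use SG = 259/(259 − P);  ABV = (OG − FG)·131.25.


OG = 259/(259 − 11.6) = 1.0469
FG = 259/(259 − 5.5) = 1.0217
ABV = (1.0469 − 1.0217)·131.25

3.3064 % ABV


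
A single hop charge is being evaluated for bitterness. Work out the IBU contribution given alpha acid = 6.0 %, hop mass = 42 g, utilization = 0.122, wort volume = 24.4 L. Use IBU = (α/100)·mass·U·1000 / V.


IBU = (6.0/100)·42·0.122·1000 / 24.4

12.6000 IBU


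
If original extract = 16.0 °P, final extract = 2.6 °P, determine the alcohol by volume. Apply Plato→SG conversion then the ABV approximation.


SG = 259/(259 − P);  ABV = (OG − FG)·131.25
OG = 259/(259 − 16.0) = 1.0658
FG = 259/(259 − 2.6) = 1.0101
ABV = (1.0658 − 1.0101)·131.25

7.3110 % ABV


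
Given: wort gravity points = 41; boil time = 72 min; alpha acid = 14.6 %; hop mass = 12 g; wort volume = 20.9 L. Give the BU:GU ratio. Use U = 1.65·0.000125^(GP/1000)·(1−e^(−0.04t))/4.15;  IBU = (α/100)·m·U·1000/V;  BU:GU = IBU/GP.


U = 1.65·0.000125^(41/1000)·(1−e^(−0.04·72))/4.15 = 0.2596
IBU = (14.6/100)·12·0.2596·1000/20.9 = 21.7624
BU:GU = 21.7624/41

0.5308


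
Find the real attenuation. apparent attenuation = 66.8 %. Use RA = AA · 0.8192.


RA = 66.8 · 0.8192

54.7226 %


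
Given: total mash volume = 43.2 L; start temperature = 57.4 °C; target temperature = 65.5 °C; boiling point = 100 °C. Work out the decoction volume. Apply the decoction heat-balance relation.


V_dec = V_total·(T_target − T_start)/(T_boil − T_start)
V_dec = 43.2·(65.5 − 57.4)/(100 − 57.4)

8.2141 L


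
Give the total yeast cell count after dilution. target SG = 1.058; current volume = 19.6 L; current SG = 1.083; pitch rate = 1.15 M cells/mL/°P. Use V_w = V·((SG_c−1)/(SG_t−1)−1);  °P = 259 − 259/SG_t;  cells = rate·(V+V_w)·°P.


V_w = 19.6·((1.083−1)/(1.058−1)−1) = 8.4483
V_final = 19.6 + 8.4483 = 28.0483
°P = 259 − 259/1.058 = 14.1985
cells = 1.15·28.0483·14.1985

457.9796 billion cells


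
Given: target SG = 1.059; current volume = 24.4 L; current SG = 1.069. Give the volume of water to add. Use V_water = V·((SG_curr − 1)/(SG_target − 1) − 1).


V_water = 24.4·((1.069 − 1)/(1.059 − 1) − 1)

4.1356 L


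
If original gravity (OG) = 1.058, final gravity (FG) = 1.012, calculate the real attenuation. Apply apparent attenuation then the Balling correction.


AA = (OG−FG)/(OG−1)·100;  RA = AA·0.8192
AA = (1.058 − 1.012)/(1.058 − 1)·100 = 79.3103
RA = 79.3103·0.8192

64.9710 %


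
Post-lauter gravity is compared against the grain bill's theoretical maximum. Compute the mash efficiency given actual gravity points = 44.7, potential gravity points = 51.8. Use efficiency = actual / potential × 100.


efficiency = 44.7 / 51.8 × 100

86.2934 %


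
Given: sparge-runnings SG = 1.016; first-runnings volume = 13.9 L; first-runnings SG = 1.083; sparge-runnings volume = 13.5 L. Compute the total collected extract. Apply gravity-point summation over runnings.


total = Σ (SG_i − 1)·1000·V_i
first = (1.083 − 1)·1000·13.9 = 1153.7000
sparge = (1.016 − 1)·1000·13.5 = 216.0000
total = 1153.7000 + 216.0000

1369.7000 gravity·L


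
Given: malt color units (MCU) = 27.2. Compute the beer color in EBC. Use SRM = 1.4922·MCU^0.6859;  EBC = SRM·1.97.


SRM = 1.4922·27.2^0.6859 = 14.3813
EBC = 14.3813·1.97

28.3311 EBC


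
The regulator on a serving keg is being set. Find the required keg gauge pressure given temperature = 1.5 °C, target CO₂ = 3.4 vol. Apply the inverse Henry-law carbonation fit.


psi = vols/(0.01821 + 0.09011·e^(−0.04·T)) − 14.695
psi = 3.4/(0.01821 + 0.09011·e^(−0.04·1.5)) − 14.695

18.2915 psi


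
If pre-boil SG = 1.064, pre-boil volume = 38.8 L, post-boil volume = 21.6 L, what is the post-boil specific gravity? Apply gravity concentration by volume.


SG_post = 1 + (SG_pre − 1)·V_pre/V_post
pts_pre = (1.064 − 1)·1000 = 64.0000
pts_post = 64.0000·38.8/21.6 = 114.9630
SG_post = 1 + 114.9630/1000

1.1150


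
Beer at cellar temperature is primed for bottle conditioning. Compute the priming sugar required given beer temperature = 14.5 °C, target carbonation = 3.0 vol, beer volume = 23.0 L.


residual = 14.695·(0.01821 + 0.09011·e^(−0.04·T));  sugar = (target − residual)·4.0·V
residual = 14.695·(0.01821 + 0.09011·e^(−0.04·14.5)) = 1.0090
sugar = (3.0 − 1.0090)·4.0·23.0

183.1725 g


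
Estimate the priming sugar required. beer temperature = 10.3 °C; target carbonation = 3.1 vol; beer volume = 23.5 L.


residual = 14.695·(0.01821 + 0.09011·e^(−0.04·T));  sugar = (target − residual)·4.0·V
residual = 14.695·(0.01821 + 0.09011·e^(−0.04·10.3)) = 1.1446
sugar = (3.1 − 1.1446)·4.0·23.5

183.8054 g


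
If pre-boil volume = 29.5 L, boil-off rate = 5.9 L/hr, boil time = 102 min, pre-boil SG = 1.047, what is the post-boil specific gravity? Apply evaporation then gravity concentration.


V_post = V_pre − rate·(t/60);  SG_post = 1 + (SG_pre−1)·V_pre/V_post
V_post = 29.5 − 5.9·(102/60) = 19.4700
SG_post = 1 + (1.047 − 1)·29.5/19.4700

1.0712


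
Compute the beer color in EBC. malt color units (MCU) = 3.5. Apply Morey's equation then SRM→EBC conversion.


SRM = 1.4922·MCU^0.6859;  EBC = SRM·1.97
SRM = 1.4922·3.5^0.6859 = 3.5237
EBC = 3.5237·1.97

6.9418 EBC


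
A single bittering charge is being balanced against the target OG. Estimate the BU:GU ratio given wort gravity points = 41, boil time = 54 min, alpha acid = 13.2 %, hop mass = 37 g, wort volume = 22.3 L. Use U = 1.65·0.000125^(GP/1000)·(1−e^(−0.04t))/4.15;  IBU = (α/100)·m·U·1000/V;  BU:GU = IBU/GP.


U = 1.65·0.000125^(41/1000)·(1−e^(−0.04·54))/4.15 = 0.2433
IBU = (13.2/100)·37·0.2433·1000/22.3 = 53.2922
BU:GU = 53.2922/41

1.2998


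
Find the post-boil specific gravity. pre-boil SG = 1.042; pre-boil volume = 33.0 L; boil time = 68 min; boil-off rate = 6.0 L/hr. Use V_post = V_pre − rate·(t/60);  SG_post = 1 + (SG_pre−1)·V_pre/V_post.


V_post = 33.0 − 6.0·(68/60) = 26.2000
SG_post = 1 + (1.042 − 1)·33.0/26.2000

1.0529


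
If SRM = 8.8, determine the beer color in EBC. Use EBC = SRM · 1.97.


EBC = 8.8 · 1.97

17.3360 EBC


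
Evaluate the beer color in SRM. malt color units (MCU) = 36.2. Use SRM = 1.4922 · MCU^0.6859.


SRM = 1.4922 · 36.2^0.6859

17.4963 SRM


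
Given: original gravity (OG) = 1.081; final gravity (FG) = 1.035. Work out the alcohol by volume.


ABV = (OG − FG) · 131.25
ABV = (1.081 − 1.035) · 131.25

6.0375 % ABV


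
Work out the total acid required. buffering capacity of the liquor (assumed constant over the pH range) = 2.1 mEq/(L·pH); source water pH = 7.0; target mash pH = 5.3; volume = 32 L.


acid = buffering capacity · (pH_source − pH_target) · V
acid = 2.1 · (7.0 − 5.3) · 32

114.2400 mEq


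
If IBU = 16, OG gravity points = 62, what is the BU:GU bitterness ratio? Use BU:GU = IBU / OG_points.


BU:GU = 16 / 62

0.2581


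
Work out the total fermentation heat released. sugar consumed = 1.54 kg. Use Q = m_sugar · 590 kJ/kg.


Q = 1.54 · 590

908.6000 kJ


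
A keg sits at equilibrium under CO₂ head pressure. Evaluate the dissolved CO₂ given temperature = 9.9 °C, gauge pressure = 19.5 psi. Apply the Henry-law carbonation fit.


vols = (P + 14.695)·(0.01821 + 0.09011·e^(−0.04·T))
vols = (19.5 + 14.695)·(0.01821 + 0.09011·e^(−0.04·9.9))

2.6964 volumes


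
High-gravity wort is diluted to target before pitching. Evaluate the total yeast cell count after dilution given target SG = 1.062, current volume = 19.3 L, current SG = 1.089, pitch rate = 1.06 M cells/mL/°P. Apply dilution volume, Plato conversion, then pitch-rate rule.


V_w = V·((SG_c−1)/(SG_t−1)−1);  °P = 259 − 259/SG_t;  cells = rate·(V+V_w)·°P
V_w = 19.3·((1.089−1)/(1.062−1)−1) = 8.4048
V_final = 19.3 + 8.4048 = 27.7048
°P = 259 − 259/1.062 = 15.1205
cells = 1.06·27.7048·15.1205

444.0465 billion cells


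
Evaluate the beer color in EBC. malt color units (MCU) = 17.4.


SRM = 1.4922·MCU^0.6859;  EBC = SRM·1.97
SRM = 1.4922·17.4^0.6859 = 10.5857
EBC = 10.5857·1.97

20.8538 EBC


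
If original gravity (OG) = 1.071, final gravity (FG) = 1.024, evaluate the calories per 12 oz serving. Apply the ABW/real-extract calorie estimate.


ABW = (OG−FG)·131.25·0.79/FG;  °P = 259 − 259/SG (for OG→OE and FG→AE);  RE = 0.1808·OE + 0.8192·AE;  Cal = (6.9·ABW + 4·(RE−0.1))·FG·3.55
ABW = (1.071 − 1.024)·131.25·0.79/1.024 = 4.7591
OE = 259 − 259/1.071 = 17.1699 °P
AE = 259 − 259/1.024 = 6.0703 °P
RE = 0.1808·17.1699 + 0.8192·6.0703 = 8.0771 °P
Cal = (6.9·4.7591 + 4·(8.0771−0.1))·1.024·3.55

235.3656 kcal


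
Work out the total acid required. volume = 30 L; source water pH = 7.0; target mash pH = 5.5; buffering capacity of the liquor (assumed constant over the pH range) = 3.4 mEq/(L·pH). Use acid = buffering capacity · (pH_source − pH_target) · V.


acid = 3.4 · (7.0 − 5.5) · 30

153.0000 mEq


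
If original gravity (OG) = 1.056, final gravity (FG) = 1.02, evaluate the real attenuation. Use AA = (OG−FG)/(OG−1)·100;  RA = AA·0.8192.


AA = (1.056 − 1.02)/(1.056 − 1)·100 = 64.2857
RA = 64.2857·0.8192

52.6629 %


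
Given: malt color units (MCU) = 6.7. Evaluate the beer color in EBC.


SRM = 1.4922·MCU^0.6859;  EBC = SRM·1.97
SRM = 1.4922·6.7^0.6859 = 5.5009
EBC = 5.5009·1.97

10.8367 EBC


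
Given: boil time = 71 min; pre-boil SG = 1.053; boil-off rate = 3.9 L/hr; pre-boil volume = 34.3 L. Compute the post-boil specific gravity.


V_post = V_pre − rate·(t/60);  SG_post = 1 + (SG_pre−1)·V_pre/V_post
V_post = 34.3 − 3.9·(71/60) = 29.6850
SG_post = 1 + (1.053 − 1)·34.3/29.6850

1.0612


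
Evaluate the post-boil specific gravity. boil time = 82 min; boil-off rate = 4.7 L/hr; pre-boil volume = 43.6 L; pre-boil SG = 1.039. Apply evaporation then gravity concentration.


V_post = V_pre − rate·(t/60);  SG_post = 1 + (SG_pre−1)·V_pre/V_post
V_post = 43.6 − 4.7·(82/60) = 37.1767
SG_post = 1 + (1.039 − 1)·43.6/37.1767

1.0457


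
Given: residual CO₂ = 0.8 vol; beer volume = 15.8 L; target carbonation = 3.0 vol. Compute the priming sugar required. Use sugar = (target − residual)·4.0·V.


sugar = (3.0 − 0.8)·4.0·15.8

139.0400 g


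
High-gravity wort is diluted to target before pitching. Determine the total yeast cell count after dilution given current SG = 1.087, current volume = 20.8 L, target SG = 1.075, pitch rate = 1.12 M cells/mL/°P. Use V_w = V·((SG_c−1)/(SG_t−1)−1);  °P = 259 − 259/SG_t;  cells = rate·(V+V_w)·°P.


V_w = 20.8·((1.087−1)/(1.075−1)−1) = 3.3280
V_final = 20.8 + 3.3280 = 24.1280
°P = 259 − 259/1.075 = 18.0698
cells = 1.12·24.1280·18.0698

488.3058 billion cells


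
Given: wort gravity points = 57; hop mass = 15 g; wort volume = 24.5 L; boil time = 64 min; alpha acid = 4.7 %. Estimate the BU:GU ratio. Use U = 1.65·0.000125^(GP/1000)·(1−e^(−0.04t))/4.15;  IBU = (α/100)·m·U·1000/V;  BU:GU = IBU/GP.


U = 1.65·0.000125^(57/1000)·(1−e^(−0.04·64))/4.15 = 0.2198
IBU = (4.7/100)·15·0.2198·1000/24.5 = 6.3247
BU:GU = 6.3247/57

0.1110


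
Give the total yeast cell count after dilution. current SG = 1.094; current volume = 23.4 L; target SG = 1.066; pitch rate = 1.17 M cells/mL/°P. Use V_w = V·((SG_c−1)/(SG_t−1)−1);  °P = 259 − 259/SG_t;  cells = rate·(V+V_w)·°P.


V_w = 23.4·((1.094−1)/(1.066−1)−1) = 9.9273
V_final = 23.4 + 9.9273 = 33.3273
°P = 259 − 259/1.066 = 16.0356
cells = 1.17·33.3273·16.0356

625.2765 billion cells


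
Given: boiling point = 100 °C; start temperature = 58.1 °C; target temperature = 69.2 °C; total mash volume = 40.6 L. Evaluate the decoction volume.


V_dec = V_total·(T_target − T_start)/(T_boil − T_start)
V_dec = 40.6·(69.2 − 58.1)/(100 − 58.1)

10.7556 L


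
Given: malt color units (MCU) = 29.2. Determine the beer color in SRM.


SRM = 1.4922 · MCU^0.6859
SRM = 1.4922 · 29.2^0.6859

15.0985 SRM


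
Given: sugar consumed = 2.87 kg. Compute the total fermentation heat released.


Q = m_sugar · 590 kJ/kg
Q = 2.87 · 590

1693.3000 kJ


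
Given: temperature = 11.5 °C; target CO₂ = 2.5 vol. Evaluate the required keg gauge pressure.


psi = vols/(0.01821 + 0.09011·e^(−0.04·T)) − 14.695
psi = 2.5/(0.01821 + 0.09011·e^(−0.04·11.5)) − 14.695

18.5962 psi


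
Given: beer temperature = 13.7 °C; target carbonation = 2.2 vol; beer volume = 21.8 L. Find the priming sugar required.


residual = 14.695·(0.01821 + 0.09011·e^(−0.04·T));  sugar = (target − residual)·4.0·V
residual = 14.695·(0.01821 + 0.09011·e^(−0.04·13.7)) = 1.0331
sugar = (2.2 − 1.0331)·4.0·21.8

101.7534 g


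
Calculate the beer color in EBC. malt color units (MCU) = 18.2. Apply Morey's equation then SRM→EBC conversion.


SRM = 1.4922·MCU^0.6859;  EBC = SRM·1.97
SRM = 1.4922·18.2^0.6859 = 10.9172
EBC = 10.9172·1.97

21.5068 EBC


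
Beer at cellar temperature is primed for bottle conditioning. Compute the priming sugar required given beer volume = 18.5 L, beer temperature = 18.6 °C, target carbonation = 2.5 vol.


residual = 14.695·(0.01821 + 0.09011·e^(−0.04·T));  sugar = (target − residual)·4.0·V
residual = 14.695·(0.01821 + 0.09011·e^(−0.04·18.6)) = 0.8969
sugar = (2.5 − 0.8969)·4.0·18.5

118.6329 g


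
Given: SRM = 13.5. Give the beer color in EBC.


EBC = SRM · 1.97
EBC = 13.5 · 1.97

26.5950 EBC


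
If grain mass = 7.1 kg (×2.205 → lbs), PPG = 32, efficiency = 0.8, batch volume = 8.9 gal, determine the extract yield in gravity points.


points = lbs × PPG × eff / vol
lbs = 7.1 × 2.205 = 15.6555
points = 15.6555 × 32 × 0.8 / 8.9

45.0316 points


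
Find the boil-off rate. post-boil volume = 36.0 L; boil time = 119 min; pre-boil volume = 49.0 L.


rate = (V_pre − V_post) / (t_min/60)
rate = (49.0 − 36.0) / (119/60)

6.5546 L/hr


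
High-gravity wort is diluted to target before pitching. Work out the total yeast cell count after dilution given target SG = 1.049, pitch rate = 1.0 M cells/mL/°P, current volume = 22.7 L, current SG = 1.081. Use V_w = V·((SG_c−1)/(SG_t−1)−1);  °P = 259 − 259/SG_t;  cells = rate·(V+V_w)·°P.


V_w = 22.7·((1.081−1)/(1.049−1)−1) = 14.8245
V_final = 22.7 + 14.8245 = 37.5245
°P = 259 − 259/1.049 = 12.0982
cells = 1.0·37.5245·12.0982

453.9784 billion cells


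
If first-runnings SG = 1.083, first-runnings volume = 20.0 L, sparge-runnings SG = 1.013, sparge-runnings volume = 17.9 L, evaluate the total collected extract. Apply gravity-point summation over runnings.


total = Σ (SG_i − 1)·1000·V_i
first = (1.083 − 1)·1000·20.0 = 1660.0000
sparge = (1.013 − 1)·1000·17.9 = 232.7000
total = 1660.0000 + 232.7000

1892.7000 gravity·L


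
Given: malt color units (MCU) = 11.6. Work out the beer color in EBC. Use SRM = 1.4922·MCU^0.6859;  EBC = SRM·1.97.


SRM = 1.4922·11.6^0.6859 = 8.0157
EBC = 8.0157·1.97

15.7908 EBC


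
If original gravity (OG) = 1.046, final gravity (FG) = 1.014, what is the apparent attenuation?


AA = (OG − FG)/(OG − 1) · 100
AA = (1.046 − 1.014)/(1.046 − 1) · 100

69.5652 %


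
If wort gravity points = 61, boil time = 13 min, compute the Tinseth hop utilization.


U = 1.65·0.000125^(GP/1000) · (1 − e^(−0.04·t))/4.15
bigness = 1.65·0.000125^(61/1000) = 0.9537
boil_factor = (1 − e^(−0.04·13))/4.15 = 0.0977
U = 0.9537 · 0.0977

0.0932


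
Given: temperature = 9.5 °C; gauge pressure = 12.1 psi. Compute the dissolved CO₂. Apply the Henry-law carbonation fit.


vols = (P + 14.695)·(0.01821 + 0.09011·e^(−0.04·T))
vols = (12.1 + 14.695)·(0.01821 + 0.09011·e^(−0.04·9.5))

2.1391 volumes


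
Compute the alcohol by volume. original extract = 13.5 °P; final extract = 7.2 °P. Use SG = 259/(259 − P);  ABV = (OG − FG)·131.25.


OG = 259/(259 − 13.5) = 1.0550
FG = 259/(259 − 7.2) = 1.0286
ABV = (1.0550 − 1.0286)·131.25

3.4644 % ABV


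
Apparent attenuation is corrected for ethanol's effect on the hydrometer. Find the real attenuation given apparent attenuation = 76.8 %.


RA = AA · 0.8192
RA = 76.8 · 0.8192

62.9146 %


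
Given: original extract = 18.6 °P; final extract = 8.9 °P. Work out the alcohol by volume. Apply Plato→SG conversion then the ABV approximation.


SG = 259/(259 − P);  ABV = (OG − FG)·131.25
OG = 259/(259 − 18.6) = 1.0774
FG = 259/(259 − 8.9) = 1.0356
ABV = (1.0774 − 1.0356)·131.25

5.4843 % ABV


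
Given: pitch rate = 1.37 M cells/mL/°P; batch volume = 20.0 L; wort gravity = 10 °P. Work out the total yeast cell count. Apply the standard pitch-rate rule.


cells (billions) = rate · V_L · °P
cells = 1.37 · 20.0 · 10

274.0000 billion cells


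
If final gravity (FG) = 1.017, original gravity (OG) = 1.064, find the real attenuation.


AA = (OG−FG)/(OG−1)·100;  RA = AA·0.8192
AA = (1.064 − 1.017)/(1.064 − 1)·100 = 73.4375
RA = 73.4375·0.8192

60.1600 %


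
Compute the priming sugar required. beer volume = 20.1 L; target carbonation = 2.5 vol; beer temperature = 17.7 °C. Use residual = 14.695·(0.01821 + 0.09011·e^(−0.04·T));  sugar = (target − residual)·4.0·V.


residual = 14.695·(0.01821 + 0.09011·e^(−0.04·17.7)) = 0.9199
sugar = (2.5 − 0.9199)·4.0·20.1

127.0386 g


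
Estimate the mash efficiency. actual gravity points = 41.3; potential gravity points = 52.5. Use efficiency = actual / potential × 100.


efficiency = 41.3 / 52.5 × 100

78.6667 %


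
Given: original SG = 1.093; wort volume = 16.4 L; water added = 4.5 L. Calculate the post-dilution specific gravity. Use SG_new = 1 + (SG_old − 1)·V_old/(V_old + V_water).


pts = (1.093 − 1)·1000·16.4/(16.4 + 4.5) = 72.9761
SG_new = 1 + 72.9761/1000

1.0730


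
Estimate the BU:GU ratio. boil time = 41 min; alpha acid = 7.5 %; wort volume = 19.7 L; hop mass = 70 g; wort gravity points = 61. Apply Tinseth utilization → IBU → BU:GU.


U = 1.65·0.000125^(GP/1000)·(1−e^(−0.04t))/4.15;  IBU = (α/100)·m·U·1000/V;  BU:GU = IBU/GP
U = 1.65·0.000125^(61/1000)·(1−e^(−0.04·41))/4.15 = 0.1852
IBU = (7.5/100)·70·0.1852·1000/19.7 = 49.3613
BU:GU = 49.3613/61

0.8092


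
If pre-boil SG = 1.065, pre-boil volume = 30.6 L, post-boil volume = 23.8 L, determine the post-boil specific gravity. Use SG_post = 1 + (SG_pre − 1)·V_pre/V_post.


pts_pre = (1.065 − 1)·1000 = 65.0000
pts_post = 65.0000·30.6/23.8 = 83.5714
SG_post = 1 + 83.5714/1000

1.0836


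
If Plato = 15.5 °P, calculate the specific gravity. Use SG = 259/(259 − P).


SG = 259/(259 − 15.5)

1.0637


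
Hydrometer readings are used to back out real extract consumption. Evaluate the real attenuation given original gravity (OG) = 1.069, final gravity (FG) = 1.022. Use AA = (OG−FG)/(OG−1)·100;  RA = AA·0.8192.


AA = (1.069 − 1.022)/(1.069 − 1)·100 = 68.1159
RA = 68.1159·0.8192

55.8006 %


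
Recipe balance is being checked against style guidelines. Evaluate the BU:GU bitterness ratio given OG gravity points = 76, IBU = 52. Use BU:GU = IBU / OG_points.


BU:GU = 52 / 76

0.6842


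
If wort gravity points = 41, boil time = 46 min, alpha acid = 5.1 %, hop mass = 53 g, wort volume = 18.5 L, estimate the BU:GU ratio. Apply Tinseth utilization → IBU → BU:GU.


U = 1.65·0.000125^(GP/1000)·(1−e^(−0.04t))/4.15;  IBU = (α/100)·m·U·1000/V;  BU:GU = IBU/GP
U = 1.65·0.000125^(41/1000)·(1−e^(−0.04·46))/4.15 = 0.2314
IBU = (5.1/100)·53·0.2314·1000/18.5 = 33.8044
BU:GU = 33.8044/41

0.8245


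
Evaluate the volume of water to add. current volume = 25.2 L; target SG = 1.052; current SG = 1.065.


V_water = V·((SG_curr − 1)/(SG_target − 1) − 1)
V_water = 25.2·((1.065 − 1)/(1.052 − 1) − 1)

6.3000 L


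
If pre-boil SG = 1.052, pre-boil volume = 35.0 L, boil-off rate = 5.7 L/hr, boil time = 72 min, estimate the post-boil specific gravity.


V_post = V_pre − rate·(t/60);  SG_post = 1 + (SG_pre−1)·V_pre/V_post
V_post = 35.0 − 5.7·(72/60) = 28.1600
SG_post = 1 + (1.052 − 1)·35.0/28.1600

1.0646


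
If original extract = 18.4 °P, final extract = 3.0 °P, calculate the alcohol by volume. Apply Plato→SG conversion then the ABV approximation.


SG = 259/(259 − P);  ABV = (OG − FG)·131.25
OG = 259/(259 − 18.4) = 1.0765
FG = 259/(259 − 3.0) = 1.0117
ABV = (1.0765 − 1.0117)·131.25

8.4993 % ABV


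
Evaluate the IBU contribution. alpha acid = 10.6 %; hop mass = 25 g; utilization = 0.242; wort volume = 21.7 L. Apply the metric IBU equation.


IBU = (α/100)·mass·U·1000 / V
IBU = (10.6/100)·25·0.242·1000 / 21.7

29.5530 IBU


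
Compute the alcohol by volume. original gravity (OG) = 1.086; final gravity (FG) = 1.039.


ABV = (OG − FG) · 131.25
ABV = (1.086 − 1.039) · 131.25

6.1688 % ABV


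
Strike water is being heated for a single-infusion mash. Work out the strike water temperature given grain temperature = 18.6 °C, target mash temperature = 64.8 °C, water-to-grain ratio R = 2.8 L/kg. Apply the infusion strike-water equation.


T_strike = (0.41/R)·(T_mash − T_grain) + T_mash
T_strike = (0.41/2.8)·(64.8 − 18.6) + 64.8

71.5650 °C


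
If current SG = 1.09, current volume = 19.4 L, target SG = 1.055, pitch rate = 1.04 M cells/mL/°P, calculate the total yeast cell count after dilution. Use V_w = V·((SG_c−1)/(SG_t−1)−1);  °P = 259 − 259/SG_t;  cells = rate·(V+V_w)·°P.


V_w = 19.4·((1.09−1)/(1.055−1)−1) = 12.3455
V_final = 19.4 + 12.3455 = 31.7455
°P = 259 − 259/1.055 = 13.5024
cells = 1.04·31.7455·13.5024

445.7844 billion cells


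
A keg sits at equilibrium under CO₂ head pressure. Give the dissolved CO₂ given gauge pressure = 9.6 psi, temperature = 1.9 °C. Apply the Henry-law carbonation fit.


vols = (P + 14.695)·(0.01821 + 0.09011·e^(−0.04·T))
vols = (9.6 + 14.695)·(0.01821 + 0.09011·e^(−0.04·1.9))

2.4714 volumes


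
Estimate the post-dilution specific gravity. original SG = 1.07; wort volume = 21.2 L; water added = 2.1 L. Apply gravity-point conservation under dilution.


SG_new = 1 + (SG_old − 1)·V_old/(V_old + V_water)
pts = (1.07 − 1)·1000·21.2/(21.2 + 2.1) = 63.6910
SG_new = 1 + 63.6910/1000

1.0637


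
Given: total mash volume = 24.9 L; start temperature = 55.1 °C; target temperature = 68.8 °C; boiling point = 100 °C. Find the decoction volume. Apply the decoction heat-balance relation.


V_dec = V_total·(T_target − T_start)/(T_boil − T_start)
V_dec = 24.9·(68.8 − 55.1)/(100 − 55.1)

7.5976 L


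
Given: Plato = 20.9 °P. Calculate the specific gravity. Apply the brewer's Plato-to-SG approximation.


SG = 259/(259 − P)
SG = 259/(259 − 20.9)

1.0878


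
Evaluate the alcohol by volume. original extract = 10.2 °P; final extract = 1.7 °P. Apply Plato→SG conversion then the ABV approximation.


SG = 259/(259 − P);  ABV = (OG − FG)·131.25
OG = 259/(259 − 10.2) = 1.0410
FG = 259/(259 − 1.7) = 1.0066
ABV = (1.0410 − 1.0066)·131.25

4.5136 % ABV


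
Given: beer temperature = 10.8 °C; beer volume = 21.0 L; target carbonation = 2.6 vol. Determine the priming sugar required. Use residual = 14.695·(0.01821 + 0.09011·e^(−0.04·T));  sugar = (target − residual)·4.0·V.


residual = 14.695·(0.01821 + 0.09011·e^(−0.04·10.8)) = 1.1273
sugar = (2.6 − 1.1273)·4.0·21.0

123.7104 g


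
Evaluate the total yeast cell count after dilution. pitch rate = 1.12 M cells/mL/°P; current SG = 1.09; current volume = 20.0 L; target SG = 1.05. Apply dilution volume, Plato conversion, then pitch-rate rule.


V_w = V·((SG_c−1)/(SG_t−1)−1);  °P = 259 − 259/SG_t;  cells = rate·(V+V_w)·°P
V_w = 20.0·((1.09−1)/(1.05−1)−1) = 16.0000
V_final = 20.0 + 16.0000 = 36.0000
°P = 259 − 259/1.05 = 12.3333
cells = 1.12·36.0000·12.3333

497.2800 billion cells


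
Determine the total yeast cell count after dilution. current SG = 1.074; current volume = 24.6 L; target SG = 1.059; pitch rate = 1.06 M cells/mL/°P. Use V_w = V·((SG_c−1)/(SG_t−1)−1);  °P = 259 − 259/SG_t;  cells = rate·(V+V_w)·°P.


V_w = 24.6·((1.074−1)/(1.059−1)−1) = 6.2542
V_final = 24.6 + 6.2542 = 30.8542
°P = 259 − 259/1.059 = 14.4297
cells = 1.06·30.8542·14.4297

471.9288 billion cells


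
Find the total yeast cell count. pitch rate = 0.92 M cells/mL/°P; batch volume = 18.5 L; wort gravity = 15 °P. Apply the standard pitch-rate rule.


cells (billions) = rate · V_L · °P
cells = 0.92 · 18.5 · 15

255.3000 billion cells


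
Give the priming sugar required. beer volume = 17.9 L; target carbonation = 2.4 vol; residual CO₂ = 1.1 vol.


sugar = (target − residual)·4.0·V
sugar = (2.4 − 1.1)·4.0·17.9

93.0800 g


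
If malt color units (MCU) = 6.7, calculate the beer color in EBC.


SRM = 1.4922·MCU^0.6859;  EBC = SRM·1.97
SRM = 1.4922·6.7^0.6859 = 5.5009
EBC = 5.5009·1.97

10.8367 EBC


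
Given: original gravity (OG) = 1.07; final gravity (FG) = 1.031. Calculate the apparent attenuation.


AA = (OG − FG)/(OG − 1) · 100
AA = (1.07 − 1.031)/(1.07 − 1) · 100

55.7143 %


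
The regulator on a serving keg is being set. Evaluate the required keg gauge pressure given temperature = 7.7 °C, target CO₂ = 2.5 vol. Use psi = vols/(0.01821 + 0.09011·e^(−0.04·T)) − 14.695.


psi = 2.5/(0.01821 + 0.09011·e^(−0.04·7.7)) − 14.695

14.9142 psi


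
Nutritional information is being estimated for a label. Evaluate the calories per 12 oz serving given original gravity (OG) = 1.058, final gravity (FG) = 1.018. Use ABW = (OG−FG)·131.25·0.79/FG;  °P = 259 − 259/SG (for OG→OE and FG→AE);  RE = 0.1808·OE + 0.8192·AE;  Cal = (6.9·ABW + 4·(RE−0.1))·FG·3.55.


ABW = (1.058 − 1.018)·131.25·0.79/1.018 = 4.0742
OE = 259 − 259/1.058 = 14.1985 °P
AE = 259 − 259/1.018 = 4.5796 °P
RE = 0.1808·14.1985 + 0.8192·4.5796 = 6.3187 °P
Cal = (6.9·4.0742 + 4·(6.3187−0.1))·1.018·3.55

191.4876 kcal


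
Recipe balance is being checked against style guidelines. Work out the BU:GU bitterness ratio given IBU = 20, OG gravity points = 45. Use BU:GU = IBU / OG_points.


BU:GU = 20 / 45

0.4444


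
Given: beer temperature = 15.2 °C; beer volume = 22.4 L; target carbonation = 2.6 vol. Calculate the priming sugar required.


residual = 14.695·(0.01821 + 0.09011·e^(−0.04·T));  sugar = (target − residual)·4.0·V
residual = 14.695·(0.01821 + 0.09011·e^(−0.04·15.2)) = 0.9885
sugar = (2.6 − 0.9885)·4.0·22.4

144.3883 g


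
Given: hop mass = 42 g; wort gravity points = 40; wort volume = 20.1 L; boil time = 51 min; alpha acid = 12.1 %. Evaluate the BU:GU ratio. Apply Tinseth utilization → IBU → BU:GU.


U = 1.65·0.000125^(GP/1000)·(1−e^(−0.04t))/4.15;  IBU = (α/100)·m·U·1000/V;  BU:GU = IBU/GP
U = 1.65·0.000125^(40/1000)·(1−e^(−0.04·51))/4.15 = 0.2414
IBU = (12.1/100)·42·0.2414·1000/20.1 = 61.0458
BU:GU = 61.0458/40

1.5261


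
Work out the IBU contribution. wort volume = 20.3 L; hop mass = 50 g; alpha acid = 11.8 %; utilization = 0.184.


IBU = (α/100)·mass·U·1000 / V
IBU = (11.8/100)·50·0.184·1000 / 20.3

53.4778 IBU


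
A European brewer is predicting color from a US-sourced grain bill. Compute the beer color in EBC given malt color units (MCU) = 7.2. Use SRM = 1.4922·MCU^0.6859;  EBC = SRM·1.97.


SRM = 1.4922·7.2^0.6859 = 5.7792
EBC = 5.7792·1.97

11.3851 EBC


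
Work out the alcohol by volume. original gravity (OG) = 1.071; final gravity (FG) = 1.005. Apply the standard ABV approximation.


ABV = (OG − FG) · 131.25
ABV = (1.071 − 1.005) · 131.25

8.6625 % ABV


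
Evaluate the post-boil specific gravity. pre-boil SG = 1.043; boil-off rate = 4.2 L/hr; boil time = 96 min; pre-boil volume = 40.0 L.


V_post = V_pre − rate·(t/60);  SG_post = 1 + (SG_pre−1)·V_pre/V_post
V_post = 40.0 − 4.2·(96/60) = 33.2800
SG_post = 1 + (1.043 − 1)·40.0/33.2800

1.0517


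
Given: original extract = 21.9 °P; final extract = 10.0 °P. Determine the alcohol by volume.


SG = 259/(259 − P);  ABV = (OG − FG)·131.25
OG = 259/(259 − 21.9) = 1.0924
FG = 259/(259 − 10.0) = 1.0402
ABV = (1.0924 − 1.0402)·131.25

6.8520 % ABV


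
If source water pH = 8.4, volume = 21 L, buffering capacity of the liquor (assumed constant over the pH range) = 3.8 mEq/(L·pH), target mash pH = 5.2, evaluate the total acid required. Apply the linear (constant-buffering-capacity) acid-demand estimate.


acid = buffering capacity · (pH_source − pH_target) · V
acid = 3.8 · (8.4 − 5.2) · 21

255.3600 mEq


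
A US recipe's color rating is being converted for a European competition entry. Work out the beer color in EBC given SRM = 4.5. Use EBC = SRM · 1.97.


EBC = 4.5 · 1.97

8.8650 EBC
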